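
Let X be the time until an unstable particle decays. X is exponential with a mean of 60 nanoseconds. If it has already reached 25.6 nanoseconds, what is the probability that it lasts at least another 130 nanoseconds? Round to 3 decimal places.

The rate is λ = 1/60 = 0.0166667 per nanosecond.
By the memoryless property, P(X > 25.6+130 | X > 25.6) = P(X > 130).
P(X > 130) = e^(−2.1667) ≈ 0.115.

0.115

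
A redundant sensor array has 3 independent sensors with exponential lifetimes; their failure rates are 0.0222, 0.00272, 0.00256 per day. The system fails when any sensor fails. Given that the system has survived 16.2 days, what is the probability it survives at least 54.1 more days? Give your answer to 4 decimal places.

0.2261

Time to first failure ~ Exp(Σλ) with Σλ = 0.02748.
By memorylessness, P(T > 16.2+54.1 | T > 16.2) = P(T > 54.1) = e^(−0.02748·54.1) ≈ 0.2261.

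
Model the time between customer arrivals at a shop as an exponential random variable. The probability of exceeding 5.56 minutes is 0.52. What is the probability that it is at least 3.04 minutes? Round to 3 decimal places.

0.699

e^(−λ·5.56) = 0.52 ⇒ λ = −ln(0.52)/5.56 = 0.117613.
P(X > 3.04) = e^(−0.117613·3.04) = e^(−0.35754) ≈ 0.699.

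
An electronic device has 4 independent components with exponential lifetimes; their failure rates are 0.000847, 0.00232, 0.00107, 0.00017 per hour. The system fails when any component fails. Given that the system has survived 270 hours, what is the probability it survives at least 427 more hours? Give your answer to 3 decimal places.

Time to first failure ~ Exp(Σλ) with Σλ = 0.004407.
By memorylessness, P(T > 270+427 | T > 270) = P(T > 427) = e^(−0.004407·427) ≈ 0.152.

0.152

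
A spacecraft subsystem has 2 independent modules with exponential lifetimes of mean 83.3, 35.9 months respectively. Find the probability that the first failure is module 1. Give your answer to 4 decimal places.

Rates: λ_i = 1/mean_i → 0.0120048, 0.0278552; Σλ = 0.03986.
P(module 1 first) = λ_1/Σλ = 0.0120048/0.03986 ≈ 0.3012.

0.3012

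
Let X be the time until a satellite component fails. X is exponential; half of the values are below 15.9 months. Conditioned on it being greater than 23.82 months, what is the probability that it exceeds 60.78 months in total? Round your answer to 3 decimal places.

0.200

For an exponential, median = ln(2)/λ, so λ = ln 2 / 15.9 = 0.0435942 per month.
The exponential is memoryless, so the remaining time is again Exp(λ): the condition X > 23.82 is irrelevant.
P(X > 36.96) = e^(−1.6112) ≈ 0.200.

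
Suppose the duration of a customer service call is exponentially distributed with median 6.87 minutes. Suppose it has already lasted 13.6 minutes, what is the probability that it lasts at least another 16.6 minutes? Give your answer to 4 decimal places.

For an exponential, median = ln(2)/λ, so λ = ln 2 / 6.87 = 0.100895 per minute.
The exponential is memoryless, so the remaining time is again Exp(λ): the condition X > 13.6 is irrelevant.
P(X > 16.6) = e^(−1.6749) ≈ 0.1873.

0.1873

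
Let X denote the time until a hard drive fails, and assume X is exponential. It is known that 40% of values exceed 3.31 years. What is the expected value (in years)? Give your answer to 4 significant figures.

3.612

e^(−λ·3.31) = 0.40 ⇒ λ = −ln(0.40)/3.31 = 0.276825.
Mean = 1/λ = 3.61239 years.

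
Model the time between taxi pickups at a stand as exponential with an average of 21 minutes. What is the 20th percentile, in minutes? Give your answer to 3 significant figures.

The rate is λ = 1/21 = 0.047619 per minute.
Set 1 − e^(−λt) = 0.2, so t = −ln(0.8)/λ = 0.22314/0.047619 ≈ 4.68601 minutes.

4.69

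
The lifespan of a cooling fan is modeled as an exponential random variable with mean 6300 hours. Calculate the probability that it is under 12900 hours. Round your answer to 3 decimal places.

0.871

The rate is λ = 1/6300 = 0.00015873 per hour.
P(X ≤ 12900) = 1 − e^(−λ·12900) = 1 − e^(−2.0476) ≈ 0.871.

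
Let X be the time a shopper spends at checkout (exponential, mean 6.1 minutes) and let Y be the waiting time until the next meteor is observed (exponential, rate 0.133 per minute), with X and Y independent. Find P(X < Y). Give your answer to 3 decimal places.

0.552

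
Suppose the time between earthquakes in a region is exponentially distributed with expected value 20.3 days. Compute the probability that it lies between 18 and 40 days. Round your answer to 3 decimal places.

0.273

The rate is λ = 1/20.3 = 0.0492611 per day.
P(18 < X < 40) = e^(−λ·18) − e^(−λ·40) = 0.41201 − 0.13940 ≈ 0.273.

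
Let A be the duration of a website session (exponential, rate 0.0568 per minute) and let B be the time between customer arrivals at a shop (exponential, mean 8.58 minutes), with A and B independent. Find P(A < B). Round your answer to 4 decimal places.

0.3277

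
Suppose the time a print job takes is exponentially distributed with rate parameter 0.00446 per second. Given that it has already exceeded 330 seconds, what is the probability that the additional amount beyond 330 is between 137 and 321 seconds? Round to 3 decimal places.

0.304

Memoryless: the residual past 330 is again Exp(λ).
P(137 < residual < 321) = e^(−λ·137) − e^(−λ·321) = 0.54280 − 0.23891 ≈ 0.304.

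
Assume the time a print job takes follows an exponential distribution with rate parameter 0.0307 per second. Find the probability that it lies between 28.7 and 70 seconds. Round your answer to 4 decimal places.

0.2977

P(28.7 < X < 70) = e^(−λ·28.7) − e^(−λ·70) = 0.41433 − 0.11660 ≈ 0.2977.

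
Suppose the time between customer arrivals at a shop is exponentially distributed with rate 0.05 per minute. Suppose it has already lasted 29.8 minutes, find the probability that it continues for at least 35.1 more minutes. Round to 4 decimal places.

0.1729

By the memoryless property, P(X > 29.8+35.1 | X > 29.8) = P(X > 35.1).
P(X > 35.1) = e^(−1.755) ≈ 0.1729.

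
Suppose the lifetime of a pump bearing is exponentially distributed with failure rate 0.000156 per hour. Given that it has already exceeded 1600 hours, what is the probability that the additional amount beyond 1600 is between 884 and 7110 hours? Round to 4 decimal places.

0.5413

Memoryless: the residual past 1600 is again Exp(λ).
P(884 < residual < 7110) = e^(−λ·884) − e^(−λ·7110) = 0.87118 − 0.32984 ≈ 0.5413.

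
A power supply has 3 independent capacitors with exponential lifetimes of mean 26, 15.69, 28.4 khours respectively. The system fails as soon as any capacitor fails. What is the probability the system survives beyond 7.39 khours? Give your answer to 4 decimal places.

0.3622

The first failure time is exponential with rate Σλ_i = 1/26 + 1/15.69 + 1/28.4 = 0.137408 per khour.
P(min > 7.39) = e^(−0.137408·7.39) = e^(−1.0154) ≈ 0.3622.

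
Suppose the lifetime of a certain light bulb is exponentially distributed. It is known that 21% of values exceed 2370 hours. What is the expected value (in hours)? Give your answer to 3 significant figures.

e^(−λ·2370) = 0.21 ⇒ λ = −ln(0.21)/2370 = 0.000658501.
Mean = 1/λ = 1518.6 hours.

1520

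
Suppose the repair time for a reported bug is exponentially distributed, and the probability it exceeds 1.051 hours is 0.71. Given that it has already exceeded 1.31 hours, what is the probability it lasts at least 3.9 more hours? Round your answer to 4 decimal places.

0.2806

From e^(−λ·1.051) = 0.71, λ = −ln(0.71)/1.051 = 0.325871.
Memoryless: P(X > 1.31+3.9 | X > 1.31) = P(X > 3.9) = e^(−0.325871·3.9) ≈ 0.2806.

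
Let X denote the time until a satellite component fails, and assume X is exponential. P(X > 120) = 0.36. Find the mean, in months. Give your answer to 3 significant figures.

117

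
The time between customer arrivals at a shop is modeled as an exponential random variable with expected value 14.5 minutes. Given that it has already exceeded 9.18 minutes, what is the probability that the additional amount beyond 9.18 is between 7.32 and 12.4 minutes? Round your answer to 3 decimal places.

0.178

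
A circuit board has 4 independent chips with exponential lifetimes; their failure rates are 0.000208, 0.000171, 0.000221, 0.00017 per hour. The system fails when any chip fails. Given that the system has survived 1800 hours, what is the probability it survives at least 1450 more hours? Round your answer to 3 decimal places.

Time to first failure ~ Exp(Σλ) with Σλ = 0.00077.
By memorylessness, P(T > 1800+1450 | T > 1800) = P(T > 1450) = e^(−0.00077·1450) ≈ 0.327.

0.327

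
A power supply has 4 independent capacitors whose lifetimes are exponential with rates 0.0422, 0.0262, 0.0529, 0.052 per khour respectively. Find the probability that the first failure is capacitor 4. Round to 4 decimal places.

0.3001

The time to first failure is exponential with rate Σλ = 0.0422 + 0.0262 + 0.0529 + 0.052 = 0.1733.
P(capacitor 4 first) = λ_4/Σλ = 0.052/0.1733 ≈ 0.3001.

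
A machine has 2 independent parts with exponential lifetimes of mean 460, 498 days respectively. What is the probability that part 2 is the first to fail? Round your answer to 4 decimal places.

Rates: λ_i = 1/mean_i → 0.00217391, 0.00200803; Σλ = 0.00418195.
P(part 2 first) = λ_2/Σλ = 0.00200803/0.00418195 ≈ 0.4802.

0.4802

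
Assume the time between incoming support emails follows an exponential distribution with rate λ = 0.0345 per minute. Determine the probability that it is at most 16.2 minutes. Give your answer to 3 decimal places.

P(X ≤ 16.2) = 1 − e^(−λ·16.2) = 1 − e^(−0.5589) ≈ 0.428.

0.428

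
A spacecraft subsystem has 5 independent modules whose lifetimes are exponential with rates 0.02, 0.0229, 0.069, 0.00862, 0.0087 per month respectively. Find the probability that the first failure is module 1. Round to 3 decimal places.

0.155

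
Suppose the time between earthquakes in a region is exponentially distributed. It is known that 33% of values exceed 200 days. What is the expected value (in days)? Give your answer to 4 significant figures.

180.4

e^(−λ·200) = 0.33 ⇒ λ = −ln(0.33)/200 = 0.00554331.
Mean = 1/λ = 180.398 days.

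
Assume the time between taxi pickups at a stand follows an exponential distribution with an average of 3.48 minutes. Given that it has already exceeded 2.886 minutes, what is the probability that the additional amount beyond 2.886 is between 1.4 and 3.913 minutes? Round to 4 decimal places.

0.3439

The rate is λ = 1/3.48 = 0.287356 per minute.
Memoryless: the residual past 2.886 is again Exp(λ).
P(1.4 < residual < 3.913) = e^(−λ·1.4) − e^(−λ·3.913) = 0.66878 − 0.32484 ≈ 0.3439.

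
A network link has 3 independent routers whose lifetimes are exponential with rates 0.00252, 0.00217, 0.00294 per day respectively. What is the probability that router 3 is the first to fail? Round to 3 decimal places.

0.385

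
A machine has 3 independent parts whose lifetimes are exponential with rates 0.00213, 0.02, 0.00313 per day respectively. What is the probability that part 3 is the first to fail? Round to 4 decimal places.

The time to first failure is exponential with rate Σλ = 0.00213 + 0.02 + 0.00313 = 0.02526.
P(part 3 first) = λ_3/Σλ = 0.00313/0.02526 ≈ 0.1239.

0.1239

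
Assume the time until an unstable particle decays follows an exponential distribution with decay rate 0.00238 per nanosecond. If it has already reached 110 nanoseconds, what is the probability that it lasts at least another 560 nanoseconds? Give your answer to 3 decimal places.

0.264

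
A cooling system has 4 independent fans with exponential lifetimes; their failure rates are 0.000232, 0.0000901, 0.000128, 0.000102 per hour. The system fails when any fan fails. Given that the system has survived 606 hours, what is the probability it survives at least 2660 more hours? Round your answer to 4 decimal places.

0.2303

Time to first failure ~ Exp(Σλ) with Σλ = 0.0005521.
By memorylessness, P(T > 606+2660 | T > 606) = P(T > 2660) = e^(−0.0005521·2660) ≈ 0.2303.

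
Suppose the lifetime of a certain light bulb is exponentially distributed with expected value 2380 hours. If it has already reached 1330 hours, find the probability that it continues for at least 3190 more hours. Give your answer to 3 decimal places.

The rate is λ = 1/2380 = 0.000420168 per hour.
P(X > s+t | X > s) = e^(−λ(s+t))/e^(−λs) = e^(−λt), independent of s = 1330.
P(X > 3190) = e^(−1.3403) ≈ 0.262.

0.262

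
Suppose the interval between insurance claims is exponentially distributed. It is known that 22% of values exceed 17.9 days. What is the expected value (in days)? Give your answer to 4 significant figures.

e^(−λ·17.9) = 0.22 ⇒ λ = −ln(0.22)/17.9 = 0.0845881.
Mean = 1/λ = 11.822 days.

11.82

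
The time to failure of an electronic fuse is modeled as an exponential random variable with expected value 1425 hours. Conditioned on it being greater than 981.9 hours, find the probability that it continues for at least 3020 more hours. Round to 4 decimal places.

The rate is λ = 1/1425 = 0.000701754 per hour.
P(X > s+t | X > s) = e^(−λ(s+t))/e^(−λs) = e^(−λt), independent of s = 981.9.
P(X > 3020) = e^(−2.1193) ≈ 0.1201.

0.1201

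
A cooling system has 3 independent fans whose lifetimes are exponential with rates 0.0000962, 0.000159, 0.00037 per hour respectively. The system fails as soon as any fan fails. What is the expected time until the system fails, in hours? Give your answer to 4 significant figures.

1599

The time to first failure is exponential with rate Σλ = 0.0000962 + 0.000159 + 0.00037 = 0.0006252.
E[min] = 1/Σλ = 1/0.0006252 = 1599.49 hours.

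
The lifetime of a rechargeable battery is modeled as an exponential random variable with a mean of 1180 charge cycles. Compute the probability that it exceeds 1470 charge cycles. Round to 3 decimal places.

The rate is λ = 1/1180 = 0.000847458 per charge cycle.
P(X > 1470) = e^(−λ·1470) = e^(−1.2458) ≈ 0.288.

0.288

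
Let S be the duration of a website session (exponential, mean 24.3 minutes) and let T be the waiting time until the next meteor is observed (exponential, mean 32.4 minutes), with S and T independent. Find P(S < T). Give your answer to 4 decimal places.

λ_1 = 1/24.3 = 0.0411523, λ_2 = 1/32.4 = 0.0308642.
For independent exponentials, P(S < T) = λ_1/(λ_1+λ_2) = 0.0411523/0.0720165 ≈ 0.5714.

0.5714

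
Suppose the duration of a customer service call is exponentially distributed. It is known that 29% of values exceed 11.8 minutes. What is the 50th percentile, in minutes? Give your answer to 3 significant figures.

e^(−λ·11.8) = 0.29 ⇒ λ = −ln(0.29)/11.8 = 0.104905.
50th percentile: 1 − e^(−λt) = 0.5, t = −ln(0.5)/λ = 6.6074 minutes.

6.61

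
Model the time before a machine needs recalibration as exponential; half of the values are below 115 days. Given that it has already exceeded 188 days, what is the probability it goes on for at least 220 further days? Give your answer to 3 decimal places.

0.266

For an exponential, median = ln(2)/λ, so λ = ln 2 / 115 = 0.00602737 per day.
By the memoryless property, P(X > 188+220 | X > 188) = P(X > 220).
P(X > 220) = e^(−1.326) ≈ 0.266.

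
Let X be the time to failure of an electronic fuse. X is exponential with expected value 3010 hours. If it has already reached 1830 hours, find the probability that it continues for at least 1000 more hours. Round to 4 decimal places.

0.7173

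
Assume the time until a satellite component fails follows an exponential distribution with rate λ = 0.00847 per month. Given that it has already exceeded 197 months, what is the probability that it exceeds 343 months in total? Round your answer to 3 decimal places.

0.290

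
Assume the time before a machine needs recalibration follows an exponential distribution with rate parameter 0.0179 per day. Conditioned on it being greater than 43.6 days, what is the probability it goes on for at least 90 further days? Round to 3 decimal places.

By the memoryless property, P(X > 43.6+90 | X > 43.6) = P(X > 90).
P(X > 90) = e^(−1.611) ≈ 0.200.

0.200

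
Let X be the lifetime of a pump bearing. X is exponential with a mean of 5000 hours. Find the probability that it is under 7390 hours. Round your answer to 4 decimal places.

The rate is λ = 1/5000 = 0.0002 per hour.
P(X ≤ 7390) = 1 − e^(−λ·7390) = 1 − e^(−1.478) ≈ 0.7719.

0.7719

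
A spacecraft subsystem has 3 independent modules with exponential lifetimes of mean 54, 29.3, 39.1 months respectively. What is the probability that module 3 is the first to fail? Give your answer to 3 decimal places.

0.327

Rates: λ_i = 1/mean_i → 0.0185185, 0.0341297, 0.0255754; Σλ = 0.0782237.
P(module 3 first) = λ_3/Σλ = 0.0255754/0.0782237 ≈ 0.327.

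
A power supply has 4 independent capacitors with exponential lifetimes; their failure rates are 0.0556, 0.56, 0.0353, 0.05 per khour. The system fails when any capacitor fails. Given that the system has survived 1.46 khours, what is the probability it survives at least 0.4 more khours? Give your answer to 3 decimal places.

0.756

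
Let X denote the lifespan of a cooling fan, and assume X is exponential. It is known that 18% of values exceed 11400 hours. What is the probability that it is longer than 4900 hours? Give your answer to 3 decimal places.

e^(−λ·11400) = 0.18 ⇒ λ = −ln(0.18)/11400 = 0.000150421.
P(X > 4900) = e^(−0.000150421·4900) = e^(−0.73706) ≈ 0.479.

0.479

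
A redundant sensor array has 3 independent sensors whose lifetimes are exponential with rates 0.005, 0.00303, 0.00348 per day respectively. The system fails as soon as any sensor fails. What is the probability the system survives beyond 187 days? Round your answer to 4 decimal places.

The time to first failure is exponential with rate Σλ = 0.005 + 0.00303 + 0.00348 = 0.01151.
P(min > 187) = e^(−0.01151·187) = e^(−2.1524) ≈ 0.1162.

0.1162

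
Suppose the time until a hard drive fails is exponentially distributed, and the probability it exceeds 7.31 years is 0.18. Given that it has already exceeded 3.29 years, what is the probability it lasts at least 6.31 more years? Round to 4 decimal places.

0.2276

From e^(−λ·7.31) = 0.18, λ = −ln(0.18)/7.31 = 0.234583.
Memoryless: P(X > 3.29+6.31 | X > 3.29) = P(X > 6.31) = e^(−0.234583·6.31) ≈ 0.2276.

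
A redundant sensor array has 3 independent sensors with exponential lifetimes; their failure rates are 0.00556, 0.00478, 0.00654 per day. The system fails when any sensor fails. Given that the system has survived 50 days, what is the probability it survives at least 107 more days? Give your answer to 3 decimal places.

Time to first failure ~ Exp(Σλ) with Σλ = 0.01688.
By memorylessness, P(T > 50+107 | T > 50) = P(T > 107) = e^(−0.01688·107) ≈ 0.164.

0.164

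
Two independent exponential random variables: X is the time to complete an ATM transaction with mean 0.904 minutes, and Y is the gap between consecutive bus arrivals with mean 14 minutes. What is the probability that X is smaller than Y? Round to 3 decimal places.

0.939

λ_1 = 1/0.904 = 1.10619, λ_2 = 1/14 = 0.0714286.
For independent exponentials, P(X < Y) = λ_1/(λ_1+λ_2) = 1.10619/1.17762 ≈ 0.939.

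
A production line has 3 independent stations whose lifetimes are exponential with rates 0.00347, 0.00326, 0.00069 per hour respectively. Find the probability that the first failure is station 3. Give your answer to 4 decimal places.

The time to first failure is exponential with rate Σλ = 0.00347 + 0.00326 + 0.00069 = 0.00742.
P(station 3 first) = λ_3/Σλ = 0.00069/0.00742 ≈ 0.0930.

0.0930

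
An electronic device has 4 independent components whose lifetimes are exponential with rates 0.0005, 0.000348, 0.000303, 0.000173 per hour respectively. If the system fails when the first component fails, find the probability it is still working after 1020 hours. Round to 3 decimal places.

The time to first failure is exponential with rate Σλ = 0.0005 + 0.000348 + 0.000303 + 0.000173 = 0.001324.
P(min > 1020) = e^(−0.001324·1020) = e^(−1.3505) ≈ 0.259.

0.259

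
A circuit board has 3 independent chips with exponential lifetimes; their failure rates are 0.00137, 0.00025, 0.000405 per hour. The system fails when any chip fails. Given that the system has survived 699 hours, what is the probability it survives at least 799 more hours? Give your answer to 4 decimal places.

0.1983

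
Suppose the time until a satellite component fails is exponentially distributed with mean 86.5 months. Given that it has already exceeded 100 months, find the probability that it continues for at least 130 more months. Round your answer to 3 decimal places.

0.222

The rate is λ = 1/86.5 = 0.0115607 per month.
By the memoryless property, P(X > 100+130 | X > 100) = P(X > 130).
P(X > 130) = e^(−1.5029) ≈ 0.222.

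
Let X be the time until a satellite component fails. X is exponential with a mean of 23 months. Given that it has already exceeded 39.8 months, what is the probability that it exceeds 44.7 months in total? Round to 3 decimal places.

The rate is λ = 1/23 = 0.0434783 per month.
The exponential is memoryless, so the remaining time is again Exp(λ): the condition X > 39.8 is irrelevant.
P(X > 4.9) = e^(−0.21304) ≈ 0.808.

0.808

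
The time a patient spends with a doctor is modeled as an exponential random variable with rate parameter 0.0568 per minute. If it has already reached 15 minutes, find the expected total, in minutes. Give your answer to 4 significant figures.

By memorylessness, E[X | X > 15] = 15 + 1/λ = 15 + 17.6056 = 32.6056 minutes.

32.61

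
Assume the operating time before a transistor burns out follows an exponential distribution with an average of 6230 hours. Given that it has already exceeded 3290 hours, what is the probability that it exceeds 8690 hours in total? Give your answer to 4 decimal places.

0.4203

The rate is λ = 1/6230 = 0.000160514 per hour.
P(X > s+t | X > s) = e^(−λ(s+t))/e^(−λs) = e^(−λt), independent of s = 3290.
P(X > 5400) = e^(−0.86677) ≈ 0.4203.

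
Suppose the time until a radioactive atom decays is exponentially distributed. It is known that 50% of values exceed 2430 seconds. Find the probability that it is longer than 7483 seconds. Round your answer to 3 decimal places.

0.118

e^(−λ·2430) = 0.50 ⇒ λ = −ln(0.50)/2430 = 0.000285246.
P(X > 7483) = e^(−0.000285246·7483) = e^(−2.1345) ≈ 0.118.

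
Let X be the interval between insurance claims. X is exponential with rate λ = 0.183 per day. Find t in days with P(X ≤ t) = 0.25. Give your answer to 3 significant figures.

Set 1 − e^(−λt) = 0.25, so t = −ln(0.75)/λ = 0.28768/0.183 ≈ 1.57203 days.

1.57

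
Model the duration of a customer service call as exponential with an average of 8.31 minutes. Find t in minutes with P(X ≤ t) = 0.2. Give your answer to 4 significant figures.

The rate is λ = 1/8.31 = 0.120337 per minute.
Set 1 − e^(−λt) = 0.2, so t = −ln(0.8)/λ = 0.22314/0.120337 ≈ 1.85432 minutes.

1.854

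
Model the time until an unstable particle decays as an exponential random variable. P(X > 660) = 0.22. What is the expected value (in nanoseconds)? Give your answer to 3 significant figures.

436

e^(−λ·660) = 0.22 ⇒ λ = −ln(0.22)/660 = 0.00229413.
Mean = 1/λ = 435.895 nanoseconds.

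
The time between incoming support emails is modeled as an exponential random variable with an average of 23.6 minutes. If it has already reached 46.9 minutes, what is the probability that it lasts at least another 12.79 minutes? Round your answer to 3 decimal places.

0.582

The rate is λ = 1/23.6 = 0.0423729 per minute.
P(X > s+t | X > s) = e^(−λ(s+t))/e^(−λs) = e^(−λt), independent of s = 46.9.
P(X > 12.79) = e^(−0.54195) ≈ 0.582.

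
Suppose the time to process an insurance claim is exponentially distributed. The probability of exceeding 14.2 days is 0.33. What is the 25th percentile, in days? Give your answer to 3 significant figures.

3.68

e^(−λ·14.2) = 0.33 ⇒ λ = −ln(0.33)/14.2 = 0.0780748.
25th percentile: 1 − e^(−λt) = 0.25, t = −ln(0.75)/λ = 3.6847 days.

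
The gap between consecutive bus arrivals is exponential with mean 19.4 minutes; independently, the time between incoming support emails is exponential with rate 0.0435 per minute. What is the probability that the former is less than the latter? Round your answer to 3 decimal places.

0.542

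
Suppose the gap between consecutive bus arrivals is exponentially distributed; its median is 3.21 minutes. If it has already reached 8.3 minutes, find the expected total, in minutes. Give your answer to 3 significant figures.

For an exponential, median = ln(2)/λ, so λ = ln 2 / 3.21 = 0.215934 per minute.
By memorylessness, E[X | X > 8.3] = 8.3 + 1/λ = 8.3 + 4.63105 = 12.9311 minutes.

12.9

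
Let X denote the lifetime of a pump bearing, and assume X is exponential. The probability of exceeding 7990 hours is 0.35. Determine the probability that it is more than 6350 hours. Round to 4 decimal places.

e^(−λ·7990) = 0.35 ⇒ λ = −ln(0.35)/7990 = 0.000131392.
P(X > 6350) = e^(−0.000131392·6350) = e^(−0.83434) ≈ 0.4342.

0.4342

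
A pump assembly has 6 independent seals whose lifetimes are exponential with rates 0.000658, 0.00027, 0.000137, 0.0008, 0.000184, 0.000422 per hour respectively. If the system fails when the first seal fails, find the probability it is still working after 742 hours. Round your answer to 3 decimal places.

The time to first failure is exponential with rate Σλ = 0.000658 + 0.00027 + 0.000137 + 0.0008 + 0.000184 + 0.000422 = 0.002471.
P(min > 742) = e^(−0.002471·742) = e^(−1.8335) ≈ 0.160.

0.160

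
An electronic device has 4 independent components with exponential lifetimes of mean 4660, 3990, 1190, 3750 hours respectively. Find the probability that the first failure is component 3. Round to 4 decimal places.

0.5345

Rates: λ_i = 1/mean_i → 0.000214592, 0.000250627, 0.000840336, 0.000266667; Σλ = 0.00157222.
P(component 3 first) = λ_3/Σλ = 0.000840336/0.00157222 ≈ 0.5345.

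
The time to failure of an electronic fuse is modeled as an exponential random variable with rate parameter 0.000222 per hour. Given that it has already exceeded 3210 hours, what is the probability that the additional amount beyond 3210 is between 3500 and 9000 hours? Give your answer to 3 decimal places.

0.324

Memoryless: the residual past 3210 is again Exp(λ).
P(3500 < residual < 9000) = e^(−λ·3500) − e^(−λ·9000) = 0.45978 − 0.13561 ≈ 0.324.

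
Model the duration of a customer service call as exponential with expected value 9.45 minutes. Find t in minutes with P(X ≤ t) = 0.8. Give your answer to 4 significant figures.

15.21

The rate is λ = 1/9.45 = 0.10582 per minute.
Set 1 − e^(−λt) = 0.8, so t = −ln(0.2)/λ = 1.6094/0.10582 ≈ 15.2092 minutes.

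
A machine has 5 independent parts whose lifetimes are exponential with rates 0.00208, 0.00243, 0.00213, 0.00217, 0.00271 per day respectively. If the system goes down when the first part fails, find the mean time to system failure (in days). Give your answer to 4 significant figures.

86.81

The time to first failure is exponential with rate Σλ = 0.00208 + 0.00243 + 0.00213 + 0.00217 + 0.00271 = 0.01152.
E[min] = 1/Σλ = 1/0.01152 = 86.8056 days.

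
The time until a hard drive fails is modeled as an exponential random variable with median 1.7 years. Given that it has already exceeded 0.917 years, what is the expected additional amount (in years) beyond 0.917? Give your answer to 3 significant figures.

2.45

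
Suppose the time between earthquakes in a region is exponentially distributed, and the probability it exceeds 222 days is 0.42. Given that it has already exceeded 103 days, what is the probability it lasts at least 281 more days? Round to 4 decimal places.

0.3335

From e^(−λ·222) = 0.42, λ = −ln(0.42)/222 = 0.00390766.
Memoryless: P(X > 103+281 | X > 103) = P(X > 281) = e^(−0.00390766·281) ≈ 0.3335.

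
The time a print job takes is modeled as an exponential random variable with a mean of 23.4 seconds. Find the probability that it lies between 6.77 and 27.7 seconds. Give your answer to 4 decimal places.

The rate is λ = 1/23.4 = 0.042735 per second.
P(6.77 < X < 27.7) = e^(−λ·6.77) − e^(−λ·27.7) = 0.74878 − 0.30613 ≈ 0.4427.

0.4427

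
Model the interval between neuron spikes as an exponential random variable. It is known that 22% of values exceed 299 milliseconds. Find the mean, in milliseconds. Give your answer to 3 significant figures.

e^(−λ·299) = 0.22 ⇒ λ = −ln(0.22)/299 = 0.00506397.
Mean = 1/λ = 197.473 milliseconds.

197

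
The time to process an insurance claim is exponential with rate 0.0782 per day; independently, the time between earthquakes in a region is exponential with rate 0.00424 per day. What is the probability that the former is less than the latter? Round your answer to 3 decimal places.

λ_1 = 0.0782, λ_2 = 0.00424.
For independent exponentials, P(the former < the latter) = λ_1/(λ_1+λ_2) = 0.0782/0.08244 ≈ 0.949.

0.949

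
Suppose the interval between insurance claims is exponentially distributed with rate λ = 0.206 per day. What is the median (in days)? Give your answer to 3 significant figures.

3.36

Set 1 − e^(−λt) = 0.5, so t = −ln(0.5)/λ = 0.69315/0.206 ≈ 3.36479 days.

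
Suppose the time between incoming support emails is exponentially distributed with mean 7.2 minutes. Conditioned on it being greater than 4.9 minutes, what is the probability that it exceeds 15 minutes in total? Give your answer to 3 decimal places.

0.246

The rate is λ = 1/7.2 = 0.138889 per minute.
P(X > s+t | X > s) = e^(−λ(s+t))/e^(−λs) = e^(−λt), independent of s = 4.9.
P(X > 10.1) = e^(−1.4028) ≈ 0.246.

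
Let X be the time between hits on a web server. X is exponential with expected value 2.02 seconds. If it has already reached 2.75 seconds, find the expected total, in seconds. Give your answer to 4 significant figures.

4.770

The rate is λ = 1/2.02 = 0.49505 per second.
By memorylessness, E[X | X > 2.75] = 2.75 + 1/λ = 2.75 + 2.02 = 4.77 seconds.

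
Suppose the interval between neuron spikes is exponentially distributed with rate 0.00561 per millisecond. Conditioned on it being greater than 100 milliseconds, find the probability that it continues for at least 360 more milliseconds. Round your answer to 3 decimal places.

By the memoryless property, P(X > 100+360 | X > 100) = P(X > 360).
P(X > 360) = e^(−2.0196) ≈ 0.133.

0.133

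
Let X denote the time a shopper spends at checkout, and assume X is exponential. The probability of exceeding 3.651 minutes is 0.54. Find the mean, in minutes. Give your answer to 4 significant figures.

e^(−λ·3.651) = 0.54 ⇒ λ = −ln(0.54)/3.651 = 0.168772.
Mean = 1/λ = 5.92516 minutes.

5.925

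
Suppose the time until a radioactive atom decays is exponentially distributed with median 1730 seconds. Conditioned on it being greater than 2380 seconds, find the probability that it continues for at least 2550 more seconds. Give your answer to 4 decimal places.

For an exponential, median = ln(2)/λ, so λ = ln 2 / 1730 = 0.000400663 per second.
The exponential is memoryless, so the remaining time is again Exp(λ): the condition X > 2380 is irrelevant.
P(X > 2550) = e^(−1.0217) ≈ 0.3600.

0.3600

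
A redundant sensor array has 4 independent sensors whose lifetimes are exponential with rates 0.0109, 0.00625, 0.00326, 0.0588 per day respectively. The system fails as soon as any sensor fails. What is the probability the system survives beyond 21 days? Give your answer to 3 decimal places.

The time to first failure is exponential with rate Σλ = 0.0109 + 0.00625 + 0.00326 + 0.0588 = 0.07921.
P(min > 21) = e^(−0.07921·21) = e^(−1.6634) ≈ 0.189.

0.189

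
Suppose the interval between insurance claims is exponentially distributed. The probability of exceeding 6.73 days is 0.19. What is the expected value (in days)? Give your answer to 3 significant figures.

e^(−λ·6.73) = 0.19 ⇒ λ = −ln(0.19)/6.73 = 0.246765.
Mean = 1/λ = 4.05243 days.

4.05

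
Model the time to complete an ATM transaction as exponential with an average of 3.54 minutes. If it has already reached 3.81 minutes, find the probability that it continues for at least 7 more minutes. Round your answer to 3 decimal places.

0.138

The rate is λ = 1/3.54 = 0.282486 per minute.
The exponential is memoryless, so the remaining time is again Exp(λ): the condition X > 3.81 is irrelevant.
P(X > 7) = e^(−1.9774) ≈ 0.138.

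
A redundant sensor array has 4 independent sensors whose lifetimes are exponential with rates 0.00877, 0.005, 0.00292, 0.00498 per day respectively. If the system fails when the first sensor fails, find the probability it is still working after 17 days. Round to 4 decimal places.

0.6918

The time to first failure is exponential with rate Σλ = 0.00877 + 0.005 + 0.00292 + 0.00498 = 0.02167.
P(min > 17) = e^(−0.02167·17) = e^(−0.36839) ≈ 0.6918.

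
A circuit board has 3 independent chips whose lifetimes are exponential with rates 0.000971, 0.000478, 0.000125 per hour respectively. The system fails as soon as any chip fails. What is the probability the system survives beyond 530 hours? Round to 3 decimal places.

The time to first failure is exponential with rate Σλ = 0.000971 + 0.000478 + 0.000125 = 0.001574.
P(min > 530) = e^(−0.001574·530) = e^(−0.83422) ≈ 0.434.

0.434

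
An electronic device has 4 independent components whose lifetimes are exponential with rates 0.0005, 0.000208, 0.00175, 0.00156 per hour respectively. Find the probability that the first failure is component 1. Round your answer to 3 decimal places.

The time to first failure is exponential with rate Σλ = 0.0005 + 0.000208 + 0.00175 + 0.00156 = 0.004018.
P(component 1 first) = λ_1/Σλ = 0.0005/0.004018 ≈ 0.124.

0.124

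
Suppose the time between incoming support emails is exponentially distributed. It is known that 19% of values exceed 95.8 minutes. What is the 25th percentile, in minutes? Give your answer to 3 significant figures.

16.6

e^(−λ·95.8) = 0.19 ⇒ λ = −ln(0.19)/95.8 = 0.0173354.
25th percentile: 1 − e^(−λt) = 0.25, t = −ln(0.75)/λ = 16.5951 minutes.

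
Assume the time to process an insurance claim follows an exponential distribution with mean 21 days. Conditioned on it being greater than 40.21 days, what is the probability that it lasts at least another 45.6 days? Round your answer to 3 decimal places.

The rate is λ = 1/21 = 0.047619 per day.
The exponential is memoryless, so the remaining time is again Exp(λ): the condition X > 40.21 is irrelevant.
P(X > 45.6) = e^(−2.1714) ≈ 0.114.

0.114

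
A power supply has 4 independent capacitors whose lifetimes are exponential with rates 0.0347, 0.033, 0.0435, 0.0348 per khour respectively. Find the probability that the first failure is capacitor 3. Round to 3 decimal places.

The time to first failure is exponential with rate Σλ = 0.0347 + 0.033 + 0.0435 + 0.0348 = 0.146.
P(capacitor 3 first) = λ_3/Σλ = 0.0435/0.146 ≈ 0.298.

0.298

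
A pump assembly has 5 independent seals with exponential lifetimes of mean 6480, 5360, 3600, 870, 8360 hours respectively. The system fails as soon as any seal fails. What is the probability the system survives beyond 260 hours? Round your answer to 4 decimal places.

0.6121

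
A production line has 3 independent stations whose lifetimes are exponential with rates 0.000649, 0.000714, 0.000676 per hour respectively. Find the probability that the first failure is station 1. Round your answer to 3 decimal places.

The time to first failure is exponential with rate Σλ = 0.000649 + 0.000714 + 0.000676 = 0.002039.
P(station 1 first) = λ_1/Σλ = 0.000649/0.002039 ≈ 0.318.

0.318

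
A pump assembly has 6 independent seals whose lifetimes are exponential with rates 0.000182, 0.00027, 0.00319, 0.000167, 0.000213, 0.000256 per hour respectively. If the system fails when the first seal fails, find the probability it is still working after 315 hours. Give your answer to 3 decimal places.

The time to first failure is exponential with rate Σλ = 0.000182 + 0.00027 + 0.00319 + 0.000167 + 0.000213 + 0.000256 = 0.004278.
P(min > 315) = e^(−0.004278·315) = e^(−1.3476) ≈ 0.260.

0.260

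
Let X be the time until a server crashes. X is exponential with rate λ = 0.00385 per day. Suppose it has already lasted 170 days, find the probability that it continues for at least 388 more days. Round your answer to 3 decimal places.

0.225

The exponential is memoryless, so the remaining time is again Exp(λ): the condition X > 170 is irrelevant.
P(X > 388) = e^(−1.4938) ≈ 0.225.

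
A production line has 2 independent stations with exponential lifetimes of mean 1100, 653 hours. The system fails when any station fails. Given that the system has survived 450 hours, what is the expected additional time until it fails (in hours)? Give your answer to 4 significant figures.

First-failure rate Σλ = 1/1100 + 1/653 = 0.00244048.
By memorylessness the expected residual is 1/Σλ = 409.755 hours, regardless of the 450 already elapsed.

409.8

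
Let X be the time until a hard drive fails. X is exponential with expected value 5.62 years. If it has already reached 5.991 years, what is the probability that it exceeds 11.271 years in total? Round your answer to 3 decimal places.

0.391

The rate is λ = 1/5.62 = 0.177936 per year.
By the memoryless property, P(X > 5.991+5.28 | X > 5.991) = P(X > 5.28).
P(X > 5.28) = e^(−0.9395) ≈ 0.391.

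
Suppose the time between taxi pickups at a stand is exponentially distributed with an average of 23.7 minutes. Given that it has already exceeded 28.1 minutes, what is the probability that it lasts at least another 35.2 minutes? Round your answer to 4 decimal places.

0.2264

The rate is λ = 1/23.7 = 0.0421941 per minute.
By the memoryless property, P(X > 28.1+35.2 | X > 28.1) = P(X > 35.2).
P(X > 35.2) = e^(−1.4852) ≈ 0.2264.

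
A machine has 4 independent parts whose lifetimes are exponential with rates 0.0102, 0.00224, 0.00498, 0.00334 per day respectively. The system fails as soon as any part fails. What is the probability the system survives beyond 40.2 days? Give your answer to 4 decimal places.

0.4341

The time to first failure is exponential with rate Σλ = 0.0102 + 0.00224 + 0.00498 + 0.00334 = 0.02076.
P(min > 40.2) = e^(−0.02076·40.2) = e^(−0.83455) ≈ 0.4341.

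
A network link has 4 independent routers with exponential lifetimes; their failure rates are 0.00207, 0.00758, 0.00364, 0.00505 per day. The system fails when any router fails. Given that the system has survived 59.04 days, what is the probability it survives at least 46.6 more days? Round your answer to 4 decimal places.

0.4254

Time to first failure ~ Exp(Σλ) with Σλ = 0.01834.
By memorylessness, P(T > 59.04+46.6 | T > 59.04) = P(T > 46.6) = e^(−0.01834·46.6) ≈ 0.4254.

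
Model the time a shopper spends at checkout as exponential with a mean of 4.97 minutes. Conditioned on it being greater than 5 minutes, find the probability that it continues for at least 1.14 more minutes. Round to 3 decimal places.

The rate is λ = 1/4.97 = 0.201207 per minute.
The exponential is memoryless, so the remaining time is again Exp(λ): the condition X > 5 is irrelevant.
P(X > 1.14) = e^(−0.22938) ≈ 0.795.

0.795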